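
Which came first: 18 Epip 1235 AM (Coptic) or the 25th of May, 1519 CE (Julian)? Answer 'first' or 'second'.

Converting both to JDN: 2276065 vs 2276017; the smaller is the second.

second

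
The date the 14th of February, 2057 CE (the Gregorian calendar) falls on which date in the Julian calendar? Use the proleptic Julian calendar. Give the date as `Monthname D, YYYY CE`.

For dates in this range the Gregorian date is 13 days ahead of the Julian.
14 February 2057 Gregorian − 13 days → 1 February 2057 Julian.

February 1, 2057 CE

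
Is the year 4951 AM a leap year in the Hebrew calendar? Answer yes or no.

Hebrew year 4951 is year 11 of its 19-year Metonic cycle; leap years are at positions 3, 6, 8, 11, 14, 17, 19, so it is a leap year (13 months).

yes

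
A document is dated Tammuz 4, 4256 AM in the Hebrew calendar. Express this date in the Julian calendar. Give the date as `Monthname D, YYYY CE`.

July 1, 496 CE

The source date corresponds to 2 July 496 in the proleptic Gregorian calendar (JDN 1902404).
That day falls on 1 July 496 CE in the Julian calendar.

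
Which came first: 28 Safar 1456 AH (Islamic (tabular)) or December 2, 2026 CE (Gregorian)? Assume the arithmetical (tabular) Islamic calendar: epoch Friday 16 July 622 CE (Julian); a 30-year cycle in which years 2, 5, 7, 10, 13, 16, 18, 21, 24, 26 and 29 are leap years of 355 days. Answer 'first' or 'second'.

First date → JDN 2464100; second date → JDN 2461377.
JDN 2461377 < JDN 2464100, so the second date is earlier.

second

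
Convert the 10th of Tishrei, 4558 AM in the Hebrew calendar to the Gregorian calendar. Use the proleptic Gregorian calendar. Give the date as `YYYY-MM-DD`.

Julian Day Number of the source date = 2012411.
Converting JDN 2012411 to the Gregorian calendar gives 10 September 797 CE.

0797-09-10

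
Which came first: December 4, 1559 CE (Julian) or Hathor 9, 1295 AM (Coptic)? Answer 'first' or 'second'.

Converting both to JDN: 2290820 vs 2297731; the smaller is the first.

first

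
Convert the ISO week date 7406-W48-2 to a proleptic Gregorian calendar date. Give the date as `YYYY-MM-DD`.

7406-11-25

ISO week 1 of 7406 is the week containing the first Thursday of 7406.
Week 48, day 2 (Tuesday) lands on 7406-11-25.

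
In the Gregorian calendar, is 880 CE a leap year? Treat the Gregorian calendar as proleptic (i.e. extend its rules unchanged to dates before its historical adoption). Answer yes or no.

880 is divisible by 4 and not by 100, so it is a leap year.

yes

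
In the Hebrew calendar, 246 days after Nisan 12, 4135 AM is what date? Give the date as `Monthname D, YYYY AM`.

Counting 246 days forward from JDN 1858115 reaches JDN 1858361, which is Kislev 21, 4136 AM.

Kislev 21, 4136 AM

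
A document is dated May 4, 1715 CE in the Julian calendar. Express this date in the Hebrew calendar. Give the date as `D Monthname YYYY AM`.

12 Iyar 5475 AM

The source date corresponds to 15 May 1715 in the Gregorian calendar (JDN 2347585).
That day falls on 12 Iyar 5475 AM in the Hebrew calendar.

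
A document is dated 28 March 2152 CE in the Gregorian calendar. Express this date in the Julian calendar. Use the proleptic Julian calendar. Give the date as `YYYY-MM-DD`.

For dates in this range the Gregorian date is 14 days ahead of the Julian.
28 March 2152 Gregorian − 14 days → 14 March 2152 Julian.

2152-03-14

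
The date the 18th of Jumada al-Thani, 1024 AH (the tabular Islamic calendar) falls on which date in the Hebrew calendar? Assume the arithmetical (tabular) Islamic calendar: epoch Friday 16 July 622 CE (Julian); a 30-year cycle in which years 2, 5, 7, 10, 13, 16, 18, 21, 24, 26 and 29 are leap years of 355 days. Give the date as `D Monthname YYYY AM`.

Both dates share Julian Day Number 2311122; in the Hebrew calendar that is 18 Tammuz 5375 AM.

18 Tammuz 5375 AM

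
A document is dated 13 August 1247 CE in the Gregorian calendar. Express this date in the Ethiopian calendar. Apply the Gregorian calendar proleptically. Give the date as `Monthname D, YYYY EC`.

Julian Day Number of the source date = 2176742.
Converting JDN 2176742 to the Ethiopian calendar gives 13 Nehase 1239 EC.

Nehase 13, 1239 EC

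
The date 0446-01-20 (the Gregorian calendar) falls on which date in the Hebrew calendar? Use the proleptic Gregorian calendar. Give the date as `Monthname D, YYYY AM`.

Shevat 6, 4206 AM

Both dates share Julian Day Number 1883978; in the Hebrew calendar that is 6 Shevat 4206 AM.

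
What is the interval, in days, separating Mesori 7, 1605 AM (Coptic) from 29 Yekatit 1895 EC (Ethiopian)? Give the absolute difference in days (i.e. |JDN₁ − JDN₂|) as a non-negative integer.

JDN of the first date = 2411227.
JDN of the second date = 2416182.
|2416182 − 2411227| = 4955.

4955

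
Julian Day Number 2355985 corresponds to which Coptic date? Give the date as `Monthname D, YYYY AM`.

Pashons 8, 1454 AM

The Gregorian equivalent of JDN 2355985 is 14 May 1738.
In the Coptic calendar that day is Pashons 8, 1454 AM.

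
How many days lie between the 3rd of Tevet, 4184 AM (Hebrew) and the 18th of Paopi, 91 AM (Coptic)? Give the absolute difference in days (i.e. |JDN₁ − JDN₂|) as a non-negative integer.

17966

JDN of the first date = 1875915.
JDN of the second date = 1857949.
|1857949 − 1875915| = 17966.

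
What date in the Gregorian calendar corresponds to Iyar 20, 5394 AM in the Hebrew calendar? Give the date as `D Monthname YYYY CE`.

Julian Day Number of the source date = 2318004.
Converting JDN 2318004 to the Gregorian calendar gives 18 May 1634 CE.

18 May 1634 CE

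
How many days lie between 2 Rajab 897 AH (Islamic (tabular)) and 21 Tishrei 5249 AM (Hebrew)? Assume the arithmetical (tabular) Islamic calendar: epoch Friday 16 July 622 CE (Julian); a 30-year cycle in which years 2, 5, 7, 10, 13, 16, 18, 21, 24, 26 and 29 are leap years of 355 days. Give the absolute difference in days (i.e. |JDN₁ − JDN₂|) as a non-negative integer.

1312

First date → JDN 2266131; second date → JDN 2264819.
The interval is |2266131 − 2264819| = 1312 days.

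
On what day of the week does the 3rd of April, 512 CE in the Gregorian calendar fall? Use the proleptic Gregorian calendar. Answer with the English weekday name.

1908157 ≡ 6 (mod 7); counting from Monday = 0 gives Sunday.

Sunday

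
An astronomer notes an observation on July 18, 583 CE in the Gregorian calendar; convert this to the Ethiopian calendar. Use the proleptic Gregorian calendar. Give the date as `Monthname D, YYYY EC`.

Hamle 22, 575 EC

Both dates share Julian Day Number 1934195; in the Ethiopian calendar that is 22 Hamle 575 EC.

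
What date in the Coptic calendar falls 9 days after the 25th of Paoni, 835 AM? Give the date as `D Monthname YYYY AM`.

4 Epip 835 AM

The starting date is JDN 2129942; 2129942 + 9 = 2129951.
JDN 2129951 corresponds to 4 Epip 835 AM.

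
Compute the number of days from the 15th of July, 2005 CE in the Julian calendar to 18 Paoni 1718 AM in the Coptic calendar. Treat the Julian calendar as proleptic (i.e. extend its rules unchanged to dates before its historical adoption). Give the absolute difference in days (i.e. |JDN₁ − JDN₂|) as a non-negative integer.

JDN of the first date = 2453580.
JDN of the second date = 2452451.
|2452451 − 2453580| = 1129.

1129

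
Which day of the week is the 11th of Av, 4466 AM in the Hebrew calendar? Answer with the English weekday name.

Monday

In the proleptic Gregorian calendar this is 30 July 706 (JDN 1979131).
Since JDN mod 7 = 0 (0 = Monday), the day is Monday.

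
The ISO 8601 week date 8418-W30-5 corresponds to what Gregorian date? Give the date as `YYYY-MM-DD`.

ISO week 1 of 8418 is the week containing the first Thursday of 8418.
Week 30, day 5 (Friday) lands on 8418-07-27.

8418-07-27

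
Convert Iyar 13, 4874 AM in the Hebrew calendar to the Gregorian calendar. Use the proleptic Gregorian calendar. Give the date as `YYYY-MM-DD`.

Both dates share Julian Day Number 2128057; in the Gregorian calendar that is 28 April 1114 CE.

1114-04-28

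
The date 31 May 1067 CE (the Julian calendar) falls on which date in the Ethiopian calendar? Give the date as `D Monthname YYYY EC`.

The source date corresponds to 6 June 1067 in the proleptic Gregorian calendar (JDN 2110930).
That day falls on 6 Sene 1059 EC in the Ethiopian calendar.

6 Sene 1059 EC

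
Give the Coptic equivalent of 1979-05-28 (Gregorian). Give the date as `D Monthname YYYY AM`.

20 Pashons 1695 AM

Julian Day Number of the source date = 2444022.
Converting JDN 2444022 to the Coptic calendar gives 20 Pashons 1695 AM.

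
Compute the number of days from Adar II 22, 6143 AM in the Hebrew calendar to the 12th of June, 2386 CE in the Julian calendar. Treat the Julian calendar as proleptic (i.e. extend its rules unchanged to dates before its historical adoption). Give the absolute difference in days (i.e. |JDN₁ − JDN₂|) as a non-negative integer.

First date → JDN 2591519; second date → JDN 2592707.
The interval is |2591519 − 2592707| = 1188 days.

1188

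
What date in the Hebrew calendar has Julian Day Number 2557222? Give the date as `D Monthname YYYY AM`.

The Gregorian equivalent of JDN 2557222 is 2 May 2289.
In the Hebrew calendar that day is 11 Iyar 6049 AM.

11 Iyar 6049 AM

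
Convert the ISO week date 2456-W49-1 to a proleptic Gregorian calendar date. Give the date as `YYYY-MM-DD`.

ISO week 1 of 2456 is the week containing the first Thursday of 2456.
Week 49, day 1 (Monday) lands on 2456-12-04.

2456-12-04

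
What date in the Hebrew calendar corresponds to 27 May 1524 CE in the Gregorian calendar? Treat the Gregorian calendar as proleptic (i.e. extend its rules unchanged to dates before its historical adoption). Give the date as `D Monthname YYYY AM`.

15 Sivan 5284 AM

Both dates share Julian Day Number 2277836; in the Hebrew calendar that is 15 Sivan 5284 AM.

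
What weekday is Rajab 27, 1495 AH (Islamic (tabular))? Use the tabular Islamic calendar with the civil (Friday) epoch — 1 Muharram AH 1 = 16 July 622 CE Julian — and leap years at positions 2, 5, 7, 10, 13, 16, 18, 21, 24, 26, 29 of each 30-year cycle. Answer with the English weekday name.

In the Gregorian calendar this is 12 August 2072 (JDN 2478067).
Since JDN mod 7 = 4 (0 = Monday), the day is Friday.

Friday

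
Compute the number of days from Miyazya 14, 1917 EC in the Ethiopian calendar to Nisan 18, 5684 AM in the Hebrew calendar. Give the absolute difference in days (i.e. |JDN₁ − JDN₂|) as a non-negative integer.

First date → JDN 2424263; second date → JDN 2423898.
The interval is |2424263 − 2423898| = 365 days.

365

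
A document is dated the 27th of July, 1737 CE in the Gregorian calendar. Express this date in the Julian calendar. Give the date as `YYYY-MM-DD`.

1737-07-16

The Julian–Gregorian offset here is 11 days (Julian trailing).
27 July 1737 Gregorian − 11 days → 16 July 1737 Julian.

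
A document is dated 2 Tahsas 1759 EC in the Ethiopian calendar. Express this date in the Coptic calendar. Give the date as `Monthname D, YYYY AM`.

Koiak 2, 1483 AM

Both dates share Julian Day Number 2366421; in the Coptic calendar that is 2 Koiak 1483 AM.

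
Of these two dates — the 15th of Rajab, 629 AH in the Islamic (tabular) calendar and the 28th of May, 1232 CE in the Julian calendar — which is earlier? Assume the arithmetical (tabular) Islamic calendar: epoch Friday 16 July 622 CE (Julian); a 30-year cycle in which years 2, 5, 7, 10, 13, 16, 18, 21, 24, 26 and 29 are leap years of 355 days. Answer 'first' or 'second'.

first

The two dates have Julian Day Numbers 2171173 and 2171194 respectively.
Since 2171173 < 2171194, the first date comes first.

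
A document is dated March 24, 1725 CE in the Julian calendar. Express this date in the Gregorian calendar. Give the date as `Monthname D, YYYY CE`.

At this point the Julian calendar is 11 days behind the Gregorian.
24 March 1725 Julian + 11 days → 4 April 1725 Gregorian.

April 4, 1725 CE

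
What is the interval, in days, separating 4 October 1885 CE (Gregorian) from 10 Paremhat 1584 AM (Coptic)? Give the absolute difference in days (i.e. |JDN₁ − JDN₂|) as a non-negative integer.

6409

First date → JDN 2409819; second date → JDN 2403410.
The interval is |2409819 − 2403410| = 6409 days.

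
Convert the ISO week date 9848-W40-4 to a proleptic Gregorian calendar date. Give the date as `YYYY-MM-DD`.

9848-10-05

ISO week 1 of 9848 is the week containing the first Thursday of 9848.
Week 40, day 4 (Thursday) lands on 9848-10-05.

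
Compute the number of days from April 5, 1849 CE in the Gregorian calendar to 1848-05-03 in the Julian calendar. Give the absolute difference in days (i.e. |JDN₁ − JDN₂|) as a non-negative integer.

325

JDN of the first date = 2396488.
JDN of the second date = 2396163.
|2396163 − 2396488| = 325.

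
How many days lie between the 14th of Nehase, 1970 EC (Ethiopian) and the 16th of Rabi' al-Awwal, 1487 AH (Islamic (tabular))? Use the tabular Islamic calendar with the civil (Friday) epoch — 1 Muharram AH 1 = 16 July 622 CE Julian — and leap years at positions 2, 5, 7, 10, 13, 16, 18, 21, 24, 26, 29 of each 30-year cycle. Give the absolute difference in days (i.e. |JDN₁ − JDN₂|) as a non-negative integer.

31362

First date → JDN 2443741; second date → JDN 2475103.
The interval is |2443741 − 2475103| = 31362 days.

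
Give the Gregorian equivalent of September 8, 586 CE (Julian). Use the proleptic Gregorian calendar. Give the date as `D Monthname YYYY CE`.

10 September 586 CE

At this point the Julian calendar is 2 days behind the Gregorian.
8 September 586 Julian + 2 days → 10 September 586 Gregorian.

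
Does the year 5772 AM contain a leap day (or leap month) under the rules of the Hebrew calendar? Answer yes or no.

Hebrew year 5772 is year 15 of its 19-year Metonic cycle; leap years are at positions 3, 6, 8, 11, 14, 17, 19, so it is a common year (12 months).

no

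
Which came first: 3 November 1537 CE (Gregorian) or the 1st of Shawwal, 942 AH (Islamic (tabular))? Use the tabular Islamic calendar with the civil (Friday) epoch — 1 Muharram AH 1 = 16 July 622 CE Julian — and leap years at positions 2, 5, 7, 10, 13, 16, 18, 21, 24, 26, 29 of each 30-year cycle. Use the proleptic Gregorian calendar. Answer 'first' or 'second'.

second

First date → JDN 2282744; second date → JDN 2282165.
JDN 2282165 < JDN 2282744, so the second date is earlier.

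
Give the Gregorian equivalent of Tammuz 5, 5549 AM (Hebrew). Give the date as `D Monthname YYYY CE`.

Both dates share Julian Day Number 2374659; in the Gregorian calendar that is 29 June 1789 CE.

29 June 1789 CE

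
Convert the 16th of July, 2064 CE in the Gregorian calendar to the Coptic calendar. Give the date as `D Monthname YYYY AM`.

Julian Day Number of the source date = 2475118.
Converting JDN 2475118 to the Coptic calendar gives 9 Epip 1780 AM.

9 Epip 1780 AM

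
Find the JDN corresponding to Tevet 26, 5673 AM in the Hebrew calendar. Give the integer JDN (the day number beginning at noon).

2419773

In the Gregorian calendar the same day is 5 January 1913.
JDN 2451545 is 1 January 2000 CE (Gregorian); the target day is −31772 days from there, so JDN = 2419773.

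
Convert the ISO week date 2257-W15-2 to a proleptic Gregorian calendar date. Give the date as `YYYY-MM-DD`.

ISO week 1 of 2257 is the week containing the first Thursday of 2257.
Week 15, day 2 (Tuesday) lands on 2257-04-07.

2257-04-07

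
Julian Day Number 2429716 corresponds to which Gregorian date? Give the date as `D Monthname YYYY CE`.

27 March 1940 CE

JDN 2451545 is 1 Jan 2000; 2429716 is −21829 days from there.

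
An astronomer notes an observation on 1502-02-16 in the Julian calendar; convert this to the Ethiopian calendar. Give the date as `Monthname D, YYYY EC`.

Yekatit 22, 1494 EC

The source date corresponds to 26 February 1502 in the proleptic Gregorian calendar (JDN 2269710).
That day falls on 22 Yekatit 1494 EC in the Ethiopian calendar.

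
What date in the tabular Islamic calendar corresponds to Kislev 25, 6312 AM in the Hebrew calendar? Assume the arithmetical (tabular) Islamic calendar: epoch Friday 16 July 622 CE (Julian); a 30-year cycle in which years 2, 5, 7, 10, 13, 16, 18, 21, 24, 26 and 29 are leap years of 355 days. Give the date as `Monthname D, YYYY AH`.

The source date corresponds to 25 December 2551 in the Gregorian calendar (JDN 2653152).
That day falls on 25 Sha'ban 1989 AH in the tabular Islamic calendar.

Sha'ban 25, 1989 AH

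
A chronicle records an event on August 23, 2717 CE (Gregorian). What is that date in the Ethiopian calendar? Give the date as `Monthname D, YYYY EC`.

Julian Day Number of the source date = 2713658.
Converting JDN 2713658 to the Ethiopian calendar gives 11 Nehase 2709 EC.

Nehase 11, 2709 EC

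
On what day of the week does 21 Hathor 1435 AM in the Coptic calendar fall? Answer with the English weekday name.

This is JDN 2348878 (28 November 1718 Gregorian).
Since JDN mod 7 = 0 (0 = Monday), the day is Monday.

Monday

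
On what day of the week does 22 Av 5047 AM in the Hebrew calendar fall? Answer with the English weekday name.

Monday

Equivalently 11 August 1287 Gregorian, JDN 2191350.
Since JDN mod 7 = 0 (0 = Monday), the day is Monday.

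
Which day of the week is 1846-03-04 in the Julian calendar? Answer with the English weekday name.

This is JDN 2395372 (16 March 1846 Gregorian).
Since JDN mod 7 = 0 (0 = Monday), the day is Monday.

Monday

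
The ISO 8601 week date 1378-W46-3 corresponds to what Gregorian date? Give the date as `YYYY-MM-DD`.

1378-11-11

ISO week 1 of 1378 is the week containing the first Thursday of 1378.
Week 46, day 3 (Wednesday) lands on 1378-11-11.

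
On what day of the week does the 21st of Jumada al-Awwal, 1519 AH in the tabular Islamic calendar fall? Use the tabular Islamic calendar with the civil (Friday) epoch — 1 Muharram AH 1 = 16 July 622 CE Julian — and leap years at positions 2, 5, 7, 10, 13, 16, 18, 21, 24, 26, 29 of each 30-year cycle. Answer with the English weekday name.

Wednesday

This is JDN 2486507 (21 September 2095 Gregorian).
2486507 ≡ 2 (mod 7); counting from Monday = 0 gives Wednesday.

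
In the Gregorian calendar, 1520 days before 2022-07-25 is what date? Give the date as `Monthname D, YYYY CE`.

JDN of 2022-07-25 = 2459786.
2459786 − 1520 = 2458266.
JDN 2458266 in the Gregorian calendar is May 27, 2018 CE.

May 27, 2018 CE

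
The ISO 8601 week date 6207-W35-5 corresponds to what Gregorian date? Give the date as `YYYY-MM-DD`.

6207-08-28

ISO week 1 of 6207 is the week containing the first Thursday of 6207.
Week 35, day 5 (Friday) lands on 6207-08-28.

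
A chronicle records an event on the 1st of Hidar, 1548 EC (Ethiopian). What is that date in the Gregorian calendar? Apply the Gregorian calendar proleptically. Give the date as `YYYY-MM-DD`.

Both dates share Julian Day Number 2289323; in the Gregorian calendar that is 8 November 1555 CE.

1555-11-08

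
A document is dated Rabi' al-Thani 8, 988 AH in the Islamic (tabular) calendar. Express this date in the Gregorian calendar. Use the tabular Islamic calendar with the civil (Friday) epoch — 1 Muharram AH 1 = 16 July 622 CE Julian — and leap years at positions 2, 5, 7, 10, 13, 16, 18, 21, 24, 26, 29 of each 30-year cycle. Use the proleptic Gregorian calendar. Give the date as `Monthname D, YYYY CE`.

June 2, 1580 CE

Both dates share Julian Day Number 2298296; in the Gregorian calendar that is 2 June 1580 CE.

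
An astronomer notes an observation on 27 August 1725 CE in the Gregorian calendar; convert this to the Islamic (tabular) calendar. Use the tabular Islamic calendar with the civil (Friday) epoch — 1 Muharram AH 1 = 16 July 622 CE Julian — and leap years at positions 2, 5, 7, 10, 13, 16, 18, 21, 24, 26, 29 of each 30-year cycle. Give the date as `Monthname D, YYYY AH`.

Julian Day Number of the source date = 2351342.
Converting JDN 2351342 to the tabular Islamic calendar gives 17 Dhu al-Hijjah 1137 AH.

Dhu al-Hijjah 17, 1137 AH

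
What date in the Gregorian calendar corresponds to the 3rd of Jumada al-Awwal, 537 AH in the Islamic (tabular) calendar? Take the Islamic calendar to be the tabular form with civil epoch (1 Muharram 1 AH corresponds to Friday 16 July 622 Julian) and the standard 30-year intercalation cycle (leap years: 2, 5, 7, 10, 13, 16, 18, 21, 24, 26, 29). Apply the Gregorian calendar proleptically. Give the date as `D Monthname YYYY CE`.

1 December 1142 CE

Julian Day Number of the source date = 2138501.
Converting JDN 2138501 to the Gregorian calendar gives 1 December 1142 CE.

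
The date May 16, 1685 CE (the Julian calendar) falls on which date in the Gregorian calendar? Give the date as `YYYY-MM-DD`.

1685-05-26

For dates in this range the Gregorian date is 10 days ahead of the Julian.
16 May 1685 Julian + 10 days → 26 May 1685 Gregorian.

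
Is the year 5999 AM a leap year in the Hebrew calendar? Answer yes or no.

Hebrew year 5999 is year 14 of its 19-year Metonic cycle; leap years are at positions 3, 6, 8, 11, 14, 17, 19, so it is a leap year (13 months).

yes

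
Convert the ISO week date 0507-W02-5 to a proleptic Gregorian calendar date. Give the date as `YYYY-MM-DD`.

0507-01-14

ISO week 1 of 507 is the week containing the first Thursday of 507.
Week 2, day 5 (Friday) lands on 0507-01-14.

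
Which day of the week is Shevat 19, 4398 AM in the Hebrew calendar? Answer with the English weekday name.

Sunday

Equivalently 11 February 638 Gregorian, JDN 1954126.
JDN 1954126 mod 7 = 6, and JDN 0 was a Monday, so this is a Sunday.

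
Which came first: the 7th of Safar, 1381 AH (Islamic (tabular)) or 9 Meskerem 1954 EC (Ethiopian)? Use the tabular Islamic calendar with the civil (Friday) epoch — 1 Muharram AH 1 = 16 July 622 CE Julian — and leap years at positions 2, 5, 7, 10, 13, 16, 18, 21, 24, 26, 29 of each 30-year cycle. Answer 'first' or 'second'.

first

Converting both to JDN: 2437502 vs 2437562; the smaller is the first.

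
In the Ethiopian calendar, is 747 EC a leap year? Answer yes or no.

yes

747 mod 4 = 3; in the Ethiopian calendar a year is leap when year mod 4 = 3, so it is a leap year.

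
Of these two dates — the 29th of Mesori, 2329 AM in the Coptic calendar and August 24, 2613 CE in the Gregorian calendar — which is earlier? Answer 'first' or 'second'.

First date → JDN 2675690; second date → JDN 2675674.
JDN 2675674 < JDN 2675690, so the second date is earlier.

second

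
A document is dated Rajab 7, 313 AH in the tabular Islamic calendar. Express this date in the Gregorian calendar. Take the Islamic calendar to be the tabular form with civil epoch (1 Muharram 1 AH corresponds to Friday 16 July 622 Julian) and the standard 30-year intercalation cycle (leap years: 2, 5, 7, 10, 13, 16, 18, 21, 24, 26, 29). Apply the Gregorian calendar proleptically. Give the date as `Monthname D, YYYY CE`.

Julian Day Number of the source date = 2059185.
Converting JDN 2059185 to the Gregorian calendar gives 3 October 925 CE.

October 3, 925 CE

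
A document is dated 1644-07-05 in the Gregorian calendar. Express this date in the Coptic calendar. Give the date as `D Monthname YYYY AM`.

1 Epip 1360 AM

Julian Day Number of the source date = 2321705.
Converting JDN 2321705 to the Coptic calendar gives 1 Epip 1360 AM.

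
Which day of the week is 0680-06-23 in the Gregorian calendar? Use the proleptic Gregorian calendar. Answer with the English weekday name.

Since JDN mod 7 = 2 (0 = Monday), the day is Wednesday.

Wednesday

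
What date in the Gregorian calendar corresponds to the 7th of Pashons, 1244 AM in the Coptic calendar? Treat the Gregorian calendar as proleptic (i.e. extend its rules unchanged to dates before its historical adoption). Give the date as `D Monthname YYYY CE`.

12 May 1528 CE

Julian Day Number of the source date = 2279282.
Converting JDN 2279282 to the Gregorian calendar gives 12 May 1528 CE.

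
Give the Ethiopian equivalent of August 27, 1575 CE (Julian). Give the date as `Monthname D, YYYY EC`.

The source date corresponds to 6 September 1575 in the proleptic Gregorian calendar (JDN 2296565).
That day falls on 4 Pagume 1567 EC in the Ethiopian calendar.

Pagume 4, 1567 EC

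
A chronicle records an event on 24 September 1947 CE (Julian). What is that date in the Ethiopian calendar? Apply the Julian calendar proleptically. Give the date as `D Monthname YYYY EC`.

Both dates share Julian Day Number 2432466; in the Ethiopian calendar that is 26 Meskerem 1940 EC.

26 Meskerem 1940 EC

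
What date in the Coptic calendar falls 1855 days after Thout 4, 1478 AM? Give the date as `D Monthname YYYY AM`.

3 Paopi 1483 AM

Counting 1855 days forward from JDN 2364507 reaches JDN 2366362, which is 3 Paopi 1483 AM.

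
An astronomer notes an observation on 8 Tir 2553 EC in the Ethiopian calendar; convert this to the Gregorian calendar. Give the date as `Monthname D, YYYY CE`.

January 20, 2561 CE

Julian Day Number of the source date = 2656466.
Converting JDN 2656466 to the Gregorian calendar gives 20 January 2561 CE.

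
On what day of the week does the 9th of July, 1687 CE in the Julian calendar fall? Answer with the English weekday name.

Saturday

Equivalently 19 July 1687 Gregorian, JDN 2337424.
Since JDN mod 7 = 5 (0 = Monday), the day is Saturday.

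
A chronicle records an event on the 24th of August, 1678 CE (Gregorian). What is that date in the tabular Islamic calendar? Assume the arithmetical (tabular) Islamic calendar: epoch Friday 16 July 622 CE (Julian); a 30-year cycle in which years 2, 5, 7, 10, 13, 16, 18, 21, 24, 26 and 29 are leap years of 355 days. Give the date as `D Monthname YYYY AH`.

Julian Day Number of the source date = 2334173.
Converting JDN 2334173 to the tabular Islamic calendar gives 6 Rajab 1089 AH.

6 Rajab 1089 AH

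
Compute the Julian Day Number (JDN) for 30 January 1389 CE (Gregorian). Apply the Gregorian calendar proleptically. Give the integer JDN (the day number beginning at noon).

JDN 2299161 is 15 October 1582 CE (Gregorian); the target day is −70749 days from there, so JDN = 2228412.

2228412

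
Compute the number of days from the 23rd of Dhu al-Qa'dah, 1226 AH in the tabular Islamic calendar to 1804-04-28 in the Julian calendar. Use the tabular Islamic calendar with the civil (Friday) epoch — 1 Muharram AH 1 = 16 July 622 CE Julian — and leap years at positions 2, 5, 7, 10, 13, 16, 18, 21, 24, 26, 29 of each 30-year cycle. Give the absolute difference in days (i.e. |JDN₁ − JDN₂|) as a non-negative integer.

2769

First date → JDN 2382856; second date → JDN 2380087.
The interval is |2382856 − 2380087| = 2769 days.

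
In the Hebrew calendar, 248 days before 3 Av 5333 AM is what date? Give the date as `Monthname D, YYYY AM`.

Cheshvan 21, 5333 AM

Counting 248 days back from JDN 2295780 reaches JDN 2295532, which is Cheshvan 21, 5333 AM.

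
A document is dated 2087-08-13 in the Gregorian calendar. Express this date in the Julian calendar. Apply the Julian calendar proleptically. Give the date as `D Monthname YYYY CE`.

31 July 2087 CE

At this point the Julian calendar is 13 days behind the Gregorian.
13 August 2087 Gregorian − 13 days → 31 July 2087 Julian.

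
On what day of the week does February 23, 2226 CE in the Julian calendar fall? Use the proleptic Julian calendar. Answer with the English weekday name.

Friday

Equivalently 10 March 2226 Gregorian, JDN 2534158.
JDN 2534158 mod 7 = 4, and JDN 0 was a Monday, so this is a Friday.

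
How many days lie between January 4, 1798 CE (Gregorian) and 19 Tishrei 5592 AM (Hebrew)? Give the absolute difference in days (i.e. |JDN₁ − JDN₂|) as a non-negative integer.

First date → JDN 2377770; second date → JDN 2390087.
The interval is |2377770 − 2390087| = 12317 days.

12317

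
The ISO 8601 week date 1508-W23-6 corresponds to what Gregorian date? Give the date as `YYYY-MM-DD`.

1508-06-06

ISO week 1 of 1508 is the week containing the first Thursday of 1508.
Week 23, day 6 (Saturday) lands on 1508-06-06.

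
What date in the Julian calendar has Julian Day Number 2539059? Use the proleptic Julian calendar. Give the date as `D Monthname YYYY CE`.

The Gregorian equivalent of JDN 2539059 is 10 August 2239.
In the Julian calendar that day is 26 July 2239 CE.

26 July 2239 CE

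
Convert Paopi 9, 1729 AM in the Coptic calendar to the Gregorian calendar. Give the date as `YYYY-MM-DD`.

2012-10-19

Both dates share Julian Day Number 2456220; in the Gregorian calendar that is 19 October 2012 CE.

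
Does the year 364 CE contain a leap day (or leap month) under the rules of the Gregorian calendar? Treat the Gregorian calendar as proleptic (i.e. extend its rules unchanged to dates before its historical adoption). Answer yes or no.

yes

364 is divisible by 4 and not by 100, so it is a leap year.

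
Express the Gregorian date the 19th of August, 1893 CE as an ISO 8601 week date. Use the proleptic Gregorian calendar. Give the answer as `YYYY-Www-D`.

1893-W33-6

The weekday is Saturday (ISO weekday 6).
That Saturday belongs to ISO week 33 of ISO year 1893.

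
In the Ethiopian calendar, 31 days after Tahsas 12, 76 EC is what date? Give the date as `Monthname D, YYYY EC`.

Tir 13, 76 EC

Counting 31 days forward from JDN 1751716 reaches JDN 1751747, which is Tir 13, 76 EC.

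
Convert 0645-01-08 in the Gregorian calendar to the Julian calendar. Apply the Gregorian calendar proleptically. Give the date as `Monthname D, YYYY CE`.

The Julian–Gregorian offset here is 3 days (Julian trailing).
8 January 645 Gregorian − 3 days → 5 January 645 Julian.

January 5, 645 CE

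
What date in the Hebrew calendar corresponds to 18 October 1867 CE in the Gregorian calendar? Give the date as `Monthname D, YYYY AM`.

Julian Day Number of the source date = 2403258.
Converting JDN 2403258 to the Hebrew calendar gives 19 Tishrei 5628 AM.

Tishrei 19, 5628 AM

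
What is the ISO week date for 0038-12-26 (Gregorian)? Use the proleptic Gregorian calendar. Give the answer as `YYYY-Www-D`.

0038-W51-7

The weekday is Sunday (ISO weekday 7).
That Sunday belongs to ISO week 51 of ISO year 38.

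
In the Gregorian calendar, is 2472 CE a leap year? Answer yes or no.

yes

2472 is divisible by 4 and not by 100, so it is a leap year.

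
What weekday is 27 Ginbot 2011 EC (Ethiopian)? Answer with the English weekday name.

This is JDN 2458639 (4 June 2019 Gregorian).
JDN 2458639 mod 7 = 1, and JDN 0 was a Monday, so this is a Tuesday.

Tuesday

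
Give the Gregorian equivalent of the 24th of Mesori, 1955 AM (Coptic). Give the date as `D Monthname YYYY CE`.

Julian Day Number of the source date = 2539081.
Converting JDN 2539081 to the Gregorian calendar gives 1 September 2239 CE.

1 September 2239 CE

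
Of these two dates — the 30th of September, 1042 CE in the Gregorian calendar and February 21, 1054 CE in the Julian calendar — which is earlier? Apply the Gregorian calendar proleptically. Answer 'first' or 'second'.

The two dates have Julian Day Numbers 2101915 and 2106083 respectively.
Since 2101915 < 2106083, the first date comes first.

first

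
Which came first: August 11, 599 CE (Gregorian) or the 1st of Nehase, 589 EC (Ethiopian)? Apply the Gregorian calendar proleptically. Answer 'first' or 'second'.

second

The two dates have Julian Day Numbers 1940063 and 1939318 respectively.
Since 1939318 < 1940063, the second date comes first.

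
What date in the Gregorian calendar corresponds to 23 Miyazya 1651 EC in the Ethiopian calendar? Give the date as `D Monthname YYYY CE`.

Julian Day Number of the source date = 2327115.
Converting JDN 2327115 to the Gregorian calendar gives 28 April 1659 CE.

28 April 1659 CE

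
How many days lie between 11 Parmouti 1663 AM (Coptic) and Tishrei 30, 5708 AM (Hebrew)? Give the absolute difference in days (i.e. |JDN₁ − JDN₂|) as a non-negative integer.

178

First date → JDN 2432295; second date → JDN 2432473.
The interval is |2432295 − 2432473| = 178 days.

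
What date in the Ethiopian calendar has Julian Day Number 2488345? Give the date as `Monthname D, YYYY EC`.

The Gregorian equivalent of JDN 2488345 is 3 October 2100.
In the Ethiopian calendar that day is Meskerem 22, 2093 EC.

Meskerem 22, 2093 EC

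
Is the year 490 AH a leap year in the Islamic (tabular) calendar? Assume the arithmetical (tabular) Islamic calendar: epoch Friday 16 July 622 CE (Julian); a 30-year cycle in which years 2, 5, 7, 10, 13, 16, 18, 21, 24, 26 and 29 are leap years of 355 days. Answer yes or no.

Year 490 AH is year 10 of its 30-year cycle; leap positions are 2, 5, 7, 10, 13, 16, 18, 21, 24, 26, 29, so it is a leap year (355 days).

yes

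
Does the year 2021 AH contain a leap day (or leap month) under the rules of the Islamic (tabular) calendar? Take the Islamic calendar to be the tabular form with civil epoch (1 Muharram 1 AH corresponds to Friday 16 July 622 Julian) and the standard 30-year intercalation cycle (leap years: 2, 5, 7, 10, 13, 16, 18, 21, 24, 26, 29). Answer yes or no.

no

Year 2021 AH is year 11 of its 30-year cycle; leap positions are 2, 5, 7, 10, 13, 16, 18, 21, 24, 26, 29, so it is a common year (354 days).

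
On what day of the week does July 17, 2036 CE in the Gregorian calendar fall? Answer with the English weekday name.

Thursday

2464892 ≡ 3 (mod 7); counting from Monday = 0 gives Thursday.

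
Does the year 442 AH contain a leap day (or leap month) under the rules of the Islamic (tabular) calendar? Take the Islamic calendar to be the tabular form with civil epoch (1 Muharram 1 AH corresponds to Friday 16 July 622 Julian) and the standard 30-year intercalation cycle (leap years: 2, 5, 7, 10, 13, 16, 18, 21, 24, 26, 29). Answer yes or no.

Year 442 AH is year 22 of its 30-year cycle; leap positions are 2, 5, 7, 10, 13, 16, 18, 21, 24, 26, 29, so it is a common year (354 days).

no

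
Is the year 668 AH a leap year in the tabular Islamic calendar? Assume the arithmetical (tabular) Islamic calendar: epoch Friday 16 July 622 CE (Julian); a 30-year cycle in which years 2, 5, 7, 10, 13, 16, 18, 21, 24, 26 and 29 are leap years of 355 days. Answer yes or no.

no

Year 668 AH is year 8 of its 30-year cycle; leap positions are 2, 5, 7, 10, 13, 16, 18, 21, 24, 26, 29, so it is a common year (354 days).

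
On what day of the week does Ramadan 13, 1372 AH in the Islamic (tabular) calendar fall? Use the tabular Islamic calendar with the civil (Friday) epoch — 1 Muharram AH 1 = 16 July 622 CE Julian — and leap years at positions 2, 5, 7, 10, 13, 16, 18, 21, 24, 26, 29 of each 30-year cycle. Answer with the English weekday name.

Equivalently 27 May 1953 Gregorian, JDN 2434525.
JDN 2434525 mod 7 = 2, and JDN 0 was a Monday, so this is a Wednesday.

Wednesday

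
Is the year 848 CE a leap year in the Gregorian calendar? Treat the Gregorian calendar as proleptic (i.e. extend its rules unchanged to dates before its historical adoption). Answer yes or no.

848 is divisible by 4 and not by 100, so it is a leap year.

yes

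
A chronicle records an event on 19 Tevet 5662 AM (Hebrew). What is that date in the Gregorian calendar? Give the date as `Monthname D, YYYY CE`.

December 29, 1901 CE

Both dates share Julian Day Number 2415748; in the Gregorian calendar that is 29 December 1901 CE.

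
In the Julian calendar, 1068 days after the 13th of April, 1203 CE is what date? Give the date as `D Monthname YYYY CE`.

16 March 1206 CE

The starting date is JDN 2160556; 2160556 + 1068 = 2161624.
JDN 2161624 corresponds to 16 March 1206 CE.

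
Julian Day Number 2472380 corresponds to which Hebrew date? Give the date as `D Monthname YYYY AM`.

11 Shevat 5817 AM

The Gregorian equivalent of JDN 2472380 is 16 January 2057.
In the Hebrew calendar that day is 11 Shevat 5817 AM.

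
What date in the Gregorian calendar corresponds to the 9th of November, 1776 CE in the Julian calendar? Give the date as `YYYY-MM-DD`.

The Julian–Gregorian offset here is 11 days (Julian trailing).
9 November 1776 Julian + 11 days → 20 November 1776 Gregorian.

1776-11-20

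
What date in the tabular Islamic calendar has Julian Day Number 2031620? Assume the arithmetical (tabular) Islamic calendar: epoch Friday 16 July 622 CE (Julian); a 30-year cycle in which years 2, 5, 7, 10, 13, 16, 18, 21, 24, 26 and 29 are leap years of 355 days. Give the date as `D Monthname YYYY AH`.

23 Ramadan 235 AH

JDN 2031620 is 14 April 850 in the proleptic Gregorian calendar.
In the tabular Islamic calendar that day is 23 Ramadan 235 AH.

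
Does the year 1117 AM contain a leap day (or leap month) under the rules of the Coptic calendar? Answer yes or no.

1117 mod 4 = 1; in the Coptic calendar a year is leap when year mod 4 = 3, so it is a common year.

no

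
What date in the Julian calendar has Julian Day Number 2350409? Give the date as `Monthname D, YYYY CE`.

The Gregorian equivalent of JDN 2350409 is 6 February 1723.
In the Julian calendar that day is January 26, 1723 CE.

January 26, 1723 CE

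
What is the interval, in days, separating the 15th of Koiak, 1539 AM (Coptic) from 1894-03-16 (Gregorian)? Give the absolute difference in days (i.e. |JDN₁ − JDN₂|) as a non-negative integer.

26016

First date → JDN 2386888; second date → JDN 2412904.
The interval is |2386888 − 2412904| = 26016 days.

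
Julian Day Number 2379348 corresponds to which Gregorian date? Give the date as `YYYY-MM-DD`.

Counting from JDN 2299161 = 15 Oct 1582 gives an offset of 80187 days.

1802-05-02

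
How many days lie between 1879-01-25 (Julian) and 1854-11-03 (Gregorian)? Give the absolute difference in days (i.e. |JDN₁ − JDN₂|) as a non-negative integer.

8861

JDN of the first date = 2407387.
JDN of the second date = 2398526.
|2398526 − 2407387| = 8861.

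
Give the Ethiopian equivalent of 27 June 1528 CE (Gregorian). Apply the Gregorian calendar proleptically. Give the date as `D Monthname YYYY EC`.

23 Sene 1520 EC

Julian Day Number of the source date = 2279328.
Converting JDN 2279328 to the Ethiopian calendar gives 23 Sene 1520 EC.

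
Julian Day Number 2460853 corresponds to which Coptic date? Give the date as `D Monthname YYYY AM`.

The Gregorian equivalent of JDN 2460853 is 26 June 2025.
In the Coptic calendar that day is 19 Paoni 1741 AM.

19 Paoni 1741 AM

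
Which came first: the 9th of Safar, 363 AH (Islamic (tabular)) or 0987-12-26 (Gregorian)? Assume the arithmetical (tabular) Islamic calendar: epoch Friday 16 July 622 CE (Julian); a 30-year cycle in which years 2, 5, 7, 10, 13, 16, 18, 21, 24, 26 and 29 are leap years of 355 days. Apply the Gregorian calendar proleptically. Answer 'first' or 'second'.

First date → JDN 2076759; second date → JDN 2081914.
JDN 2076759 < JDN 2081914, so the first date is earlier.

first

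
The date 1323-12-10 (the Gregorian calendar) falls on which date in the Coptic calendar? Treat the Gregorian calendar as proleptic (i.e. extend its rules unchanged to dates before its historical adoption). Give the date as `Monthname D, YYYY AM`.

Both dates share Julian Day Number 2204619; in the Coptic calendar that is 5 Koiak 1040 AM.

Koiak 5, 1040 AM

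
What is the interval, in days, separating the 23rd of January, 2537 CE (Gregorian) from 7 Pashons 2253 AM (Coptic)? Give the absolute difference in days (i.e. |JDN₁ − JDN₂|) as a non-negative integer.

First date → JDN 2647703; second date → JDN 2647819.
The interval is |2647703 − 2647819| = 116 days.

116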